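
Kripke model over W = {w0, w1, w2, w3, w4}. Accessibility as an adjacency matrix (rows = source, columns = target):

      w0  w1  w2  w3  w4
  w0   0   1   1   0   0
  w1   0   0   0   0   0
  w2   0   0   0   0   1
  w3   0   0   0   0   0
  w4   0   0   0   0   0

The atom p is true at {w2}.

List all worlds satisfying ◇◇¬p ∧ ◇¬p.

w0: ◇◇¬p is T, ◇¬p is T. ✓
w1: ◇◇¬p is F, ◇¬p is F. ✗
w2: ◇◇¬p is F, ◇¬p is T. ✗
w3: ◇◇¬p is F, ◇¬p is F. ✗
w4: ◇◇¬p is F, ◇¬p is F. ✗

{w0}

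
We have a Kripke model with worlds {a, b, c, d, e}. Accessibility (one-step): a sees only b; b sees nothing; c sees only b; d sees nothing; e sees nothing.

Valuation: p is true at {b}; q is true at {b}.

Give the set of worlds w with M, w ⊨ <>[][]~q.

a: successors {b}; [][]~q there: b:T. ✓
b: no successors, so <>[][]~q fails. ✗
c: successors {b}; [][]~q there: b:T. ✓
d: no successors, so <>[][]~q fails. ✗
e: no successors, so <>[][]~q fails. ✗

{a, c}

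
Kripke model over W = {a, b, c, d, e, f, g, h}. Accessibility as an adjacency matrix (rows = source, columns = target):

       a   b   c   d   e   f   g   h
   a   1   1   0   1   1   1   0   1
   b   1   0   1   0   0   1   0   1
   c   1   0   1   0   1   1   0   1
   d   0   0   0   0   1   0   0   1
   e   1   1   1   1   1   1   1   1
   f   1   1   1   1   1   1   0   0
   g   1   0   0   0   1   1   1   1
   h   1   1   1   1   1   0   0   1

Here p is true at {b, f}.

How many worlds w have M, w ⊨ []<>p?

a: successors {a, b, d, e, f, h}; <>p there: a:T, b:T, d:F, e:T, f:T, h:T. ✗
b: successors {a, c, f, h}; <>p there: a:T, c:T, f:T, h:T. ✓
c: successors {a, c, e, f, h}; <>p there: a:T, c:T, e:T, f:T, h:T. ✓
d: successors {e, h}; <>p there: e:T, h:T. ✓
e: successors {a, b, c, d, e, f, g, h}; <>p there: a:T, b:T, c:T, d:F, e:T, f:T, g:T, h:T. ✗
f: successors {a, b, c, d, e, f}; <>p there: a:T, b:T, c:T, d:F, e:T, f:T. ✗
g: successors {a, e, f, g, h}; <>p there: a:T, e:T, f:T, g:T, h:T. ✓
h: successors {a, b, c, d, e, h}; <>p there: a:T, b:T, c:T, d:F, e:T, h:T. ✗
Satisfying worlds: {b, c, d, g}.

4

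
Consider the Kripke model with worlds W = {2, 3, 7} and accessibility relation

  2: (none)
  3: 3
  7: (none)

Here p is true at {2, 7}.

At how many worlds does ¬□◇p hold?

2: □◇p is T. ✗
3: □◇p is F. ✓
7: □◇p is T. ✗
Satisfying worlds: {3}.

1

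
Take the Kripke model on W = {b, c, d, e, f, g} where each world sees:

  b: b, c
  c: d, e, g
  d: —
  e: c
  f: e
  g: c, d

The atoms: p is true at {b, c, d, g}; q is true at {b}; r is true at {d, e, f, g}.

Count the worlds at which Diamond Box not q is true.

5

b: successors {b, c}; Box not q there: b:F, c:T. ✓
c: successors {d, e, g}; Box not q there: d:T, e:T, g:T. ✓
d: no successors, so Diamond Box not q fails. ✗
e: successors {c}; Box not q there: c:T. ✓
f: successors {e}; Box not q there: e:T. ✓
g: successors {c, d}; Box not q there: c:T, d:T. ✓
Satisfying worlds: {b, c, e, f, g}.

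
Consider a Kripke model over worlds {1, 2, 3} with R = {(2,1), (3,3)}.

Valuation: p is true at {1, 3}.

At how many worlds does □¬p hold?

1: no successors, so □¬p holds vacuously. ✓
2: successors {1}; ¬p there: 1:F. ✗
3: successors {3}; ¬p there: 3:F. ✗
Satisfying worlds: {1}.

1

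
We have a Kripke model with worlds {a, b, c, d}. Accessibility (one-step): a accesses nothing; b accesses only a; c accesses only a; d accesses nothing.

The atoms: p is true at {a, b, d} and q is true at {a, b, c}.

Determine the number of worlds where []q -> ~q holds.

1

a: []q is T, ~q is F. ✗
b: []q is T, ~q is F. ✗
c: []q is T, ~q is F. ✗
d: []q is T, ~q is T. ✓
Satisfying worlds: {d}.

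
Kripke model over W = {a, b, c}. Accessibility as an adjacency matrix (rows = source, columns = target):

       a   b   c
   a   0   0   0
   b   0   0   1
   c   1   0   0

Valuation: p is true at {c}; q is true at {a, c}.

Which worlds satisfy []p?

{a, b}

a: no successors, so []p holds vacuously. ✓
b: successors {c}; p there: c:T. ✓
c: successors {a}; p there: a:F. ✗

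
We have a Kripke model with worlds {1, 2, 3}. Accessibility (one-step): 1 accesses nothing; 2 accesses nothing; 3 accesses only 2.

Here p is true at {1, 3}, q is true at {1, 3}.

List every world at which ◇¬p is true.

1: no successors, so ◇¬p fails. ✗
2: no successors, so ◇¬p fails. ✗
3: successors {2}; ¬p there: 2:T. ✓

{3}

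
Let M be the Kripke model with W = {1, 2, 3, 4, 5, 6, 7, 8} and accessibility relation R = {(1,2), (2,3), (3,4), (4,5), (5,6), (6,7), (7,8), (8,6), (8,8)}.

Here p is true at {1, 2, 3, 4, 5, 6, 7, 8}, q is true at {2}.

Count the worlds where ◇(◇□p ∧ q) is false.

7

1: successors {2}; ◇□p ∧ q there: 2:T. ✓
2: successors {3}; ◇□p ∧ q there: 3:F. ✗
3: successors {4}; ◇□p ∧ q there: 4:F. ✗
4: successors {5}; ◇□p ∧ q there: 5:F. ✗
5: successors {6}; ◇□p ∧ q there: 6:F. ✗
6: successors {7}; ◇□p ∧ q there: 7:F. ✗
7: successors {8}; ◇□p ∧ q there: 8:F. ✗
8: successors {6, 8}; ◇□p ∧ q there: 6:F, 8:F. ✗
Satisfying worlds: {1}.
So ◇(◇□p ∧ q) fails at the other 7 worlds.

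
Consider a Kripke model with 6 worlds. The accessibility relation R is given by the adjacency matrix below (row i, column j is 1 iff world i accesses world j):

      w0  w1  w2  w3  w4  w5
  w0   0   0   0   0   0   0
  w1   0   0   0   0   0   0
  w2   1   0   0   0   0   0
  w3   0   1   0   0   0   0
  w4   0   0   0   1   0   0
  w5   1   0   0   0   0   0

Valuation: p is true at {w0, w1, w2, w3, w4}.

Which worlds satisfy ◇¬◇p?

w0: no successors, so ◇¬◇p fails. ✗
w1: no successors, so ◇¬◇p fails. ✗
w2: successors {w0}; ¬◇p there: w0:T. ✓
w3: successors {w1}; ¬◇p there: w1:T. ✓
w4: successors {w3}; ¬◇p there: w3:F. ✗
w5: successors {w0}; ¬◇p there: w0:T. ✓

{w2, w3, w5}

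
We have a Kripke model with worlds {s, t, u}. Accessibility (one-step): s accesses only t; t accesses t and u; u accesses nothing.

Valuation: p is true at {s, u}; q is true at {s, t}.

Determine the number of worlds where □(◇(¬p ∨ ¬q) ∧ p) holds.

s: successors {t}; ◇(¬p ∨ ¬q) ∧ p there: t:F. ✗
t: successors {t, u}; ◇(¬p ∨ ¬q) ∧ p there: t:F, u:F. ✗
u: no successors, so □(◇(¬p ∨ ¬q) ∧ p) holds vacuously. ✓
Satisfying worlds: {u}.

1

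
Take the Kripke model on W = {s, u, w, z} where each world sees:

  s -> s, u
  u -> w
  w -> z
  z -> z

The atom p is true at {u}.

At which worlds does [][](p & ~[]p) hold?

s: successors {s, u}; [](p & ~[]p) there: s:F, u:F. ✗
u: successors {w}; [](p & ~[]p) there: w:F. ✗
w: successors {z}; [](p & ~[]p) there: z:F. ✗
z: successors {z}; [](p & ~[]p) there: z:F. ✗

∅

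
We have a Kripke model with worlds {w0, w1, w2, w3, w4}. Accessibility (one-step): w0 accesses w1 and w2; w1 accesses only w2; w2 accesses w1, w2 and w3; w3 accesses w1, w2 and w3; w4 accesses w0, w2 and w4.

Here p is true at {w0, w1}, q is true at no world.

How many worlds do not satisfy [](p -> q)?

w0: successors {w1, w2}; p -> q there: w1:F, w2:T. ✗
w1: successors {w2}; p -> q there: w2:T. ✓
w2: successors {w1, w2, w3}; p -> q there: w1:F, w2:T, w3:T. ✗
w3: successors {w1, w2, w3}; p -> q there: w1:F, w2:T, w3:T. ✗
w4: successors {w0, w2, w4}; p -> q there: w0:F, w2:T, w4:T. ✗
Satisfying worlds: {w1}.
So [](p -> q) fails at the other 4 worlds.

4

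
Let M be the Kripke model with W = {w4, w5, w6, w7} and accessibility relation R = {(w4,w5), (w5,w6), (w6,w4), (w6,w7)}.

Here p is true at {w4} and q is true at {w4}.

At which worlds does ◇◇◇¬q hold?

w4: successors {w5}; ◇◇¬q there: w5:T. ✓
w5: successors {w6}; ◇◇¬q there: w6:T. ✓
w6: successors {w4, w7}; ◇◇¬q there: w4:T, w7:F. ✓
w7: no successors, so ◇◇◇¬q fails. ✗

{w4, w5, w6}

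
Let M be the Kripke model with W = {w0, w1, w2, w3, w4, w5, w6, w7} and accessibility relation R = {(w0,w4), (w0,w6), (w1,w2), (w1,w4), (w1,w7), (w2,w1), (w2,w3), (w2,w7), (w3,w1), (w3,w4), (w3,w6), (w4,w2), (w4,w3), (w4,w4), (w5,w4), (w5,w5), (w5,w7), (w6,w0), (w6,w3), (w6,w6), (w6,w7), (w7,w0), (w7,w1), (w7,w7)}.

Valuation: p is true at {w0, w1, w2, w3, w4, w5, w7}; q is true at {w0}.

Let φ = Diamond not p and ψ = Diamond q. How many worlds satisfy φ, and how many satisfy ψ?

For Diamond not p:
w0: successors {w4, w6}; not p there: w4:F, w6:T. ✓
w1: successors {w2, w4, w7}; not p there: w2:F, w4:F, w7:F. ✗
w2: successors {w1, w3, w7}; not p there: w1:F, w3:F, w7:F. ✗
w3: successors {w1, w4, w6}; not p there: w1:F, w4:F, w6:T. ✓
w4: successors {w2, w3, w4}; not p there: w2:F, w3:F, w4:F. ✗
w5: successors {w4, w5, w7}; not p there: w4:F, w5:F, w7:F. ✗
w6: successors {w0, w3, w6, w7}; not p there: w0:F, w3:F, w6:T, w7:F. ✓
w7: successors {w0, w1, w7}; not p there: w0:F, w1:F, w7:F. ✗
— 3 worlds.
For Diamond q:
w0: successors {w4, w6}; q there: w4:F, w6:F. ✗
w1: successors {w2, w4, w7}; q there: w2:F, w4:F, w7:F. ✗
w2: successors {w1, w3, w7}; q there: w1:F, w3:F, w7:F. ✗
w3: successors {w1, w4, w6}; q there: w1:F, w4:F, w6:F. ✗
w4: successors {w2, w3, w4}; q there: w2:F, w3:F, w4:F. ✗
w5: successors {w4, w5, w7}; q there: w4:F, w5:F, w7:F. ✗
w6: successors {w0, w3, w6, w7}; q there: w0:T, w3:F, w6:F, w7:F. ✓
w7: successors {w0, w1, w7}; q there: w0:T, w1:F, w7:F. ✓
— 2 worlds.

3 and 2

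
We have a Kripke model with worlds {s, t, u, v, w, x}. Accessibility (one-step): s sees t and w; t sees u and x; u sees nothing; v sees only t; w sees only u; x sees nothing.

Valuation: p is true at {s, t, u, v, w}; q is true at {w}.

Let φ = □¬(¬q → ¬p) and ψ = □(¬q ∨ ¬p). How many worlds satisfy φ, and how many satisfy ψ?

For □¬(¬q → ¬p):
s: successors {t, w}; ¬(¬q → ¬p) there: t:T, w:F. ✗
t: successors {u, x}; ¬(¬q → ¬p) there: u:T, x:F. ✗
u: no successors, so □¬(¬q → ¬p) holds vacuously. ✓
v: successors {t}; ¬(¬q → ¬p) there: t:T. ✓
w: successors {u}; ¬(¬q → ¬p) there: u:T. ✓
x: no successors, so □¬(¬q → ¬p) holds vacuously. ✓
— 4 worlds.
For □(¬q ∨ ¬p):
s: successors {t, w}; ¬q ∨ ¬p there: t:T, w:F. ✗
t: successors {u, x}; ¬q ∨ ¬p there: u:T, x:T. ✓
u: no successors, so □(¬q ∨ ¬p) holds vacuously. ✓
v: successors {t}; ¬q ∨ ¬p there: t:T. ✓
w: successors {u}; ¬q ∨ ¬p there: u:T. ✓
x: no successors, so □(¬q ∨ ¬p) holds vacuously. ✓
— 5 worlds.

4 and 5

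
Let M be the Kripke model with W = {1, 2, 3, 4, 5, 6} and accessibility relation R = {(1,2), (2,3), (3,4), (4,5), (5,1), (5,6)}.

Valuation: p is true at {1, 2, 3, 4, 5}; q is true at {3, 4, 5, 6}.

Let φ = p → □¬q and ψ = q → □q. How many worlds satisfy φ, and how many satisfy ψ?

For p → □¬q:
1: p is T, □¬q is T. ✓
2: p is T, □¬q is F. ✗
3: p is T, □¬q is F. ✗
4: p is T, □¬q is F. ✗
5: p is T, □¬q is F. ✗
6: p is F, □¬q is T. ✓
— 2 worlds.
For q → □q:
1: q is F, □q is F. ✓
2: q is F, □q is T. ✓
3: q is T, □q is T. ✓
4: q is T, □q is T. ✓
5: q is T, □q is F. ✗
6: q is T, □q is T. ✓
— 5 worlds.

2 and 5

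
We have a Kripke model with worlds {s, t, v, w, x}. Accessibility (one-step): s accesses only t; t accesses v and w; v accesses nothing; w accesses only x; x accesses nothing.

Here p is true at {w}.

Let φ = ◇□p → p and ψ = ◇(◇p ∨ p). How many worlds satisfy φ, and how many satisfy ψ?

For ◇□p → p:
s: ◇□p is F, p is F. ✓
t: ◇□p is T, p is F. ✗
v: ◇□p is F, p is F. ✓
w: ◇□p is T, p is T. ✓
x: ◇□p is F, p is F. ✓
— 4 worlds.
For ◇(◇p ∨ p):
s: successors {t}; ◇p ∨ p there: t:T. ✓
t: successors {v, w}; ◇p ∨ p there: v:F, w:T. ✓
v: no successors, so ◇(◇p ∨ p) fails. ✗
w: successors {x}; ◇p ∨ p there: x:F. ✗
x: no successors, so ◇(◇p ∨ p) fails. ✗
— 2 worlds.

4 and 2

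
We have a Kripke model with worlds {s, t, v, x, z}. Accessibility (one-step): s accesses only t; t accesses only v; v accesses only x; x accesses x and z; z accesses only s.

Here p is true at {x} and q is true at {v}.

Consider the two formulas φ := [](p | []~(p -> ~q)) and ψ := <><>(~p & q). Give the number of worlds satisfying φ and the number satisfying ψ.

1 and 1

For [](p | []~(p -> ~q)):
s: successors {t}; p | []~(p -> ~q) there: t:F. ✗
t: successors {v}; p | []~(p -> ~q) there: v:F. ✗
v: successors {x}; p | []~(p -> ~q) there: x:T. ✓
x: successors {x, z}; p | []~(p -> ~q) there: x:T, z:F. ✗
z: successors {s}; p | []~(p -> ~q) there: s:F. ✗
— 1 world.
For <><>(~p & q):
s: successors {t}; <>(~p & q) there: t:T. ✓
t: successors {v}; <>(~p & q) there: v:F. ✗
v: successors {x}; <>(~p & q) there: x:F. ✗
x: successors {x, z}; <>(~p & q) there: x:F, z:F. ✗
z: successors {s}; <>(~p & q) there: s:F. ✗
— 1 world.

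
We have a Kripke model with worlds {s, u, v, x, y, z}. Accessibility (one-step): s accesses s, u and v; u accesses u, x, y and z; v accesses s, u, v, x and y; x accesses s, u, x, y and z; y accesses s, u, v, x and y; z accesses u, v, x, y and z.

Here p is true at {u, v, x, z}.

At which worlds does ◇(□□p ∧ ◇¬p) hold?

s: successors {s, u, v}; □□p ∧ ◇¬p there: s:F, u:F, v:F. ✗
u: successors {u, x, y, z}; □□p ∧ ◇¬p there: u:F, x:F, y:F, z:F. ✗
v: successors {s, u, v, x, y}; □□p ∧ ◇¬p there: s:F, u:F, v:F, x:F, y:F. ✗
x: successors {s, u, x, y, z}; □□p ∧ ◇¬p there: s:F, u:F, x:F, y:F, z:F. ✗
y: successors {s, u, v, x, y}; □□p ∧ ◇¬p there: s:F, u:F, v:F, x:F, y:F. ✗
z: successors {u, v, x, y, z}; □□p ∧ ◇¬p there: u:F, v:F, x:F, y:F, z:F. ✗

∅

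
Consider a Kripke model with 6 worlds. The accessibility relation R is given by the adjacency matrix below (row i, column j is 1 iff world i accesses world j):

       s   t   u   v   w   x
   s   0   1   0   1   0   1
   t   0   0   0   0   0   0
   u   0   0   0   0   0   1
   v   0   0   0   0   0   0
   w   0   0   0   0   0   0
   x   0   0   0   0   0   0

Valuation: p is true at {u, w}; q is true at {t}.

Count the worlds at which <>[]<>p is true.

s: successors {t, v, x}; []<>p there: t:T, v:T, x:T. ✓
t: no successors, so <>[]<>p fails. ✗
u: successors {x}; []<>p there: x:T. ✓
v: no successors, so <>[]<>p fails. ✗
w: no successors, so <>[]<>p fails. ✗
x: no successors, so <>[]<>p fails. ✗
Satisfying worlds: {s, u}.

2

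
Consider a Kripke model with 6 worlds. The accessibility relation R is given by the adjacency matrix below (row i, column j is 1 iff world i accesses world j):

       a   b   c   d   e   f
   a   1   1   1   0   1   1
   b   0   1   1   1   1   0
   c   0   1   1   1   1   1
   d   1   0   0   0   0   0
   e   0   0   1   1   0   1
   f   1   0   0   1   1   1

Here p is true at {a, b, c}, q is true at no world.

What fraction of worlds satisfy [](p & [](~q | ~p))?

a: successors {a, b, c, e, f}; p & [](~q | ~p) there: a:T, b:T, c:T, e:F, f:F. ✗
b: successors {b, c, d, e}; p & [](~q | ~p) there: b:T, c:T, d:F, e:F. ✗
c: successors {b, c, d, e, f}; p & [](~q | ~p) there: b:T, c:T, d:F, e:F, f:F. ✗
d: successors {a}; p & [](~q | ~p) there: a:T. ✓
e: successors {c, d, f}; p & [](~q | ~p) there: c:T, d:F, f:F. ✗
f: successors {a, d, e, f}; p & [](~q | ~p) there: a:T, d:F, e:F, f:F. ✗
That's 1 of 6 worlds, so 1/6.

1/6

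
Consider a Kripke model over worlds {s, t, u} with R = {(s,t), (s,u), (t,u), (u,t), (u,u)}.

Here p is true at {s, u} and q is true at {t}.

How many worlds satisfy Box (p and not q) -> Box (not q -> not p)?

s: Box (p and not q) is F, Box (not q -> not p) is F. ✓
t: Box (p and not q) is T, Box (not q -> not p) is F. ✗
u: Box (p and not q) is F, Box (not q -> not p) is F. ✓
Satisfying worlds: {s, u}.

2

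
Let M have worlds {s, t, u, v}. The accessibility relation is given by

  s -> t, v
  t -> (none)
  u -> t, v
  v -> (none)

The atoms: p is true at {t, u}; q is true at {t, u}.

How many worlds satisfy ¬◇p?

s: ◇p is T. ✗
t: ◇p is F. ✓
u: ◇p is T. ✗
v: ◇p is F. ✓
Satisfying worlds: {t, v}.

2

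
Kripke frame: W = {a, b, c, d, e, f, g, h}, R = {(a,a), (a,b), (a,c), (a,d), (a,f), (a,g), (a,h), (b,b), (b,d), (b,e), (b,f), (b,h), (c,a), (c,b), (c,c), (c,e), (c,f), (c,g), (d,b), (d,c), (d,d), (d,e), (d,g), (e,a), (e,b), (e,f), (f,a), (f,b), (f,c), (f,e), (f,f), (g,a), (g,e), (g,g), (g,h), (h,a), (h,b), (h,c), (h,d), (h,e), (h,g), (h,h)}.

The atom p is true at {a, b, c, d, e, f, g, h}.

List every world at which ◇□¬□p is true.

a: successors {a, b, c, d, f, g, h}; □¬□p there: a:F, b:F, c:F, d:F, f:F, g:F, h:F. ✗
b: successors {b, d, e, f, h}; □¬□p there: b:F, d:F, e:F, f:F, h:F. ✗
c: successors {a, b, c, e, f, g}; □¬□p there: a:F, b:F, c:F, e:F, f:F, g:F. ✗
d: successors {b, c, d, e, g}; □¬□p there: b:F, c:F, d:F, e:F, g:F. ✗
e: successors {a, b, f}; □¬□p there: a:F, b:F, f:F. ✗
f: successors {a, b, c, e, f}; □¬□p there: a:F, b:F, c:F, e:F, f:F. ✗
g: successors {a, e, g, h}; □¬□p there: a:F, e:F, g:F, h:F. ✗
h: successors {a, b, c, d, e, g, h}; □¬□p there: a:F, b:F, c:F, d:F, e:F, g:F, h:F. ✗

∅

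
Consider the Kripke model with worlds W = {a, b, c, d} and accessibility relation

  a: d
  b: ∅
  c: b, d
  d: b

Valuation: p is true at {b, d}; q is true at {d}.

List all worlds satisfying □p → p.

{b, d}

a: □p is T, p is F. ✗
b: □p is T, p is T. ✓
c: □p is T, p is F. ✗
d: □p is T, p is T. ✓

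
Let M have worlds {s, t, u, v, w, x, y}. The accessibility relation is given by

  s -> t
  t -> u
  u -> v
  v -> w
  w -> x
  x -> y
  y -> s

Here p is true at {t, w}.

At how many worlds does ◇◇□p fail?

5

s: successors {t}; ◇□p there: t:F. ✗
t: successors {u}; ◇□p there: u:T. ✓
u: successors {v}; ◇□p there: v:F. ✗
v: successors {w}; ◇□p there: w:F. ✗
w: successors {x}; ◇□p there: x:F. ✗
x: successors {y}; ◇□p there: y:T. ✓
y: successors {s}; ◇□p there: s:F. ✗
Satisfying worlds: {t, x}.
So ◇◇□p fails at the other 5 worlds.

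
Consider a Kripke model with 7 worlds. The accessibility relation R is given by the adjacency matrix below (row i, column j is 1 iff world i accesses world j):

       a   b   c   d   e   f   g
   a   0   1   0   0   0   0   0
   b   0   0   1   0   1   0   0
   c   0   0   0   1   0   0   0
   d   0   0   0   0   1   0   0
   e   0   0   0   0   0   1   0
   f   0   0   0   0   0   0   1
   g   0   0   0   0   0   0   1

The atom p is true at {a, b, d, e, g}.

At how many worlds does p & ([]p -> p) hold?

a: p is T, []p -> p is T. ✓
b: p is T, []p -> p is T. ✓
c: p is F, []p -> p is F. ✗
d: p is T, []p -> p is T. ✓
e: p is T, []p -> p is T. ✓
f: p is F, []p -> p is F. ✗
g: p is T, []p -> p is T. ✓
Satisfying worlds: {a, b, d, e, g}.

5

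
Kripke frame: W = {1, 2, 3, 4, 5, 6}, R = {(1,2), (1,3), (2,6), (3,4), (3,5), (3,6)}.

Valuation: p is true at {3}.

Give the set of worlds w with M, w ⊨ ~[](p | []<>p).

1: [](p | []<>p) is F. ✓
2: [](p | []<>p) is T. ✗
3: [](p | []<>p) is T. ✗
4: [](p | []<>p) is T. ✗
5: [](p | []<>p) is T. ✗
6: [](p | []<>p) is T. ✗

{1}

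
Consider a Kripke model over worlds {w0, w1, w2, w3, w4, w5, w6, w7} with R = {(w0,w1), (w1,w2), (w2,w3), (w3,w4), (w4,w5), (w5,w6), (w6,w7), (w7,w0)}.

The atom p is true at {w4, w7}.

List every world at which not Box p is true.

{w0, w1, w2, w4, w5, w7}

w0: Box p is F. ✓
w1: Box p is F. ✓
w2: Box p is F. ✓
w3: Box p is T. ✗
w4: Box p is F. ✓
w5: Box p is F. ✓
w6: Box p is T. ✗
w7: Box p is F. ✓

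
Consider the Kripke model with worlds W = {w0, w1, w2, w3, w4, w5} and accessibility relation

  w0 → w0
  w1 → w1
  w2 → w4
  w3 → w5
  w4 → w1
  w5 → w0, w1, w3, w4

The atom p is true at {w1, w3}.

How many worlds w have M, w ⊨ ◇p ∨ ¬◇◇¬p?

4

w0: ◇p is F, ¬◇◇¬p is F. ✗
w1: ◇p is T, ¬◇◇¬p is T. ✓
w2: ◇p is F, ¬◇◇¬p is T. ✓
w3: ◇p is F, ¬◇◇¬p is F. ✗
w4: ◇p is T, ¬◇◇¬p is T. ✓
w5: ◇p is T, ¬◇◇¬p is F. ✓
Satisfying worlds: {w1, w2, w4, w5}.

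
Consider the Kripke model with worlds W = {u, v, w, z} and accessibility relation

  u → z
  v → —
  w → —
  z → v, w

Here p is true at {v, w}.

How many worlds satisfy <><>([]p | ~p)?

u: successors {z}; <>([]p | ~p) there: z:T. ✓
v: no successors, so <><>([]p | ~p) fails. ✗
w: no successors, so <><>([]p | ~p) fails. ✗
z: successors {v, w}; <>([]p | ~p) there: v:F, w:F. ✗
Satisfying worlds: {u}.

1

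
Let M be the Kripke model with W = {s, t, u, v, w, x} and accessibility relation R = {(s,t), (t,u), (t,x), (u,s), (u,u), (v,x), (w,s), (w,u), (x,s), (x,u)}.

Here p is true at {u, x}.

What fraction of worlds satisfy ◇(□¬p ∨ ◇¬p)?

s: successors {t}; □¬p ∨ ◇¬p there: t:F. ✗
t: successors {u, x}; □¬p ∨ ◇¬p there: u:T, x:T. ✓
u: successors {s, u}; □¬p ∨ ◇¬p there: s:T, u:T. ✓
v: successors {x}; □¬p ∨ ◇¬p there: x:T. ✓
w: successors {s, u}; □¬p ∨ ◇¬p there: s:T, u:T. ✓
x: successors {s, u}; □¬p ∨ ◇¬p there: s:T, u:T. ✓
That's 5 of 6 worlds, so 5/6.

5/6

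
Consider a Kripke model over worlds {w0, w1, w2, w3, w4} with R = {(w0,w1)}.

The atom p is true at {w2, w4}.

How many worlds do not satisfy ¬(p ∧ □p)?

w0: p ∧ □p is F. ✓
w1: p ∧ □p is F. ✓
w2: p ∧ □p is T. ✗
w3: p ∧ □p is F. ✓
w4: p ∧ □p is T. ✗
Satisfying worlds: {w0, w1, w3}.
So ¬(p ∧ □p) fails at the other 2 worlds.

2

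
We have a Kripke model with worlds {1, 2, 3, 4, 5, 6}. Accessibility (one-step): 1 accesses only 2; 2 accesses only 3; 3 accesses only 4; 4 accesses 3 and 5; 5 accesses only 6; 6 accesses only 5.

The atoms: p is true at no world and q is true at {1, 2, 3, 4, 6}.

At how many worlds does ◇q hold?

1: successors {2}; q there: 2:T. ✓
2: successors {3}; q there: 3:T. ✓
3: successors {4}; q there: 4:T. ✓
4: successors {3, 5}; q there: 3:T, 5:F. ✓
5: successors {6}; q there: 6:T. ✓
6: successors {5}; q there: 5:F. ✗
Satisfying worlds: {1, 2, 3, 4, 5}.

5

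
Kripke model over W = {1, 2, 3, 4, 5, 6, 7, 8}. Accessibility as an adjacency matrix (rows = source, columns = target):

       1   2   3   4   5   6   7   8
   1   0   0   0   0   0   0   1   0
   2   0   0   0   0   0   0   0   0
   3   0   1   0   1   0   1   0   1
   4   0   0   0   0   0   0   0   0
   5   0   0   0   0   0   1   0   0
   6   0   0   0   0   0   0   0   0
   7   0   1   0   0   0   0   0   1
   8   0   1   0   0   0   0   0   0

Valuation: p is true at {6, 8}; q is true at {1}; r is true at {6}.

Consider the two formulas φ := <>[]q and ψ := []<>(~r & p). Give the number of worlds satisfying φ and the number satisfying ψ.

4 and 4

For <>[]q:
1: successors {7}; []q there: 7:F. ✗
2: no successors, so <>[]q fails. ✗
3: successors {2, 4, 6, 8}; []q there: 2:T, 4:T, 6:T, 8:F. ✓
4: no successors, so <>[]q fails. ✗
5: successors {6}; []q there: 6:T. ✓
6: no successors, so <>[]q fails. ✗
7: successors {2, 8}; []q there: 2:T, 8:F. ✓
8: successors {2}; []q there: 2:T. ✓
— 4 worlds.
For []<>(~r & p):
1: successors {7}; <>(~r & p) there: 7:T. ✓
2: no successors, so []<>(~r & p) holds vacuously. ✓
3: successors {2, 4, 6, 8}; <>(~r & p) there: 2:F, 4:F, 6:F, 8:F. ✗
4: no successors, so []<>(~r & p) holds vacuously. ✓
5: successors {6}; <>(~r & p) there: 6:F. ✗
6: no successors, so []<>(~r & p) holds vacuously. ✓
7: successors {2, 8}; <>(~r & p) there: 2:F, 8:F. ✗
8: successors {2}; <>(~r & p) there: 2:F. ✗
— 4 worlds.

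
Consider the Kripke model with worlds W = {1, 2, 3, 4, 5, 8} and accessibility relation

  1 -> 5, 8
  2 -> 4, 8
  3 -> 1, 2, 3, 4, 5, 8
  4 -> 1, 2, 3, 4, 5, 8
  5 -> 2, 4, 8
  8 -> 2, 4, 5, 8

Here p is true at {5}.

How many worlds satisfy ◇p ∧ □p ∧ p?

0

1: ◇p is T, □p ∧ p is F. ✗
2: ◇p is F, □p ∧ p is F. ✗
3: ◇p is T, □p ∧ p is F. ✗
4: ◇p is T, □p ∧ p is F. ✗
5: ◇p is F, □p ∧ p is F. ✗
8: ◇p is T, □p ∧ p is F. ✗
Satisfying worlds: ∅.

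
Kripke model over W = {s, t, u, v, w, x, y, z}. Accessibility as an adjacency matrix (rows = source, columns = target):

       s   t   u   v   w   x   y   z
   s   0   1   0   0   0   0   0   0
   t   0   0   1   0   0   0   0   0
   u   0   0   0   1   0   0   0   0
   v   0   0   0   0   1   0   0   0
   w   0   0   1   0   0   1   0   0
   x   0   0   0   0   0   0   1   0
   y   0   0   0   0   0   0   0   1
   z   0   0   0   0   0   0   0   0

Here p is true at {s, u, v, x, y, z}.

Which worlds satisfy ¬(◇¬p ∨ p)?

{t, w}

s: ◇¬p ∨ p is T. ✗
t: ◇¬p ∨ p is F. ✓
u: ◇¬p ∨ p is T. ✗
v: ◇¬p ∨ p is T. ✗
w: ◇¬p ∨ p is F. ✓
x: ◇¬p ∨ p is T. ✗
y: ◇¬p ∨ p is T. ✗
z: ◇¬p ∨ p is T. ✗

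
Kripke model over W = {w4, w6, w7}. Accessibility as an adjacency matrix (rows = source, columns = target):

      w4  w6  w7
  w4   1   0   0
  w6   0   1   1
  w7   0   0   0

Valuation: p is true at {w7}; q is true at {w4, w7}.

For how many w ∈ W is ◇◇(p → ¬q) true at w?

2

w4: successors {w4}; ◇(p → ¬q) there: w4:T. ✓
w6: successors {w6, w7}; ◇(p → ¬q) there: w6:T, w7:F. ✓
w7: no successors, so ◇◇(p → ¬q) fails. ✗
Satisfying worlds: {w4, w6}.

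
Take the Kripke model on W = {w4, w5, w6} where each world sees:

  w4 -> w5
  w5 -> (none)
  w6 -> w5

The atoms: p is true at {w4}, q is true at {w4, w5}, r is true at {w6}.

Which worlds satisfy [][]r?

w4: successors {w5}; []r there: w5:T. ✓
w5: no successors, so [][]r holds vacuously. ✓
w6: successors {w5}; []r there: w5:T. ✓

{w4, w5, w6}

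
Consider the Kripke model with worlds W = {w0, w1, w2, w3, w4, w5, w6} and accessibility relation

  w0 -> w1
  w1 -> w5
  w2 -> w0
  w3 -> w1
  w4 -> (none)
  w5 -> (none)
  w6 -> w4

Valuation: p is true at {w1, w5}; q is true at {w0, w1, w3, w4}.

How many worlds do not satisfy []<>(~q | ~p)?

3

w0: successors {w1}; <>(~q | ~p) there: w1:T. ✓
w1: successors {w5}; <>(~q | ~p) there: w5:F. ✗
w2: successors {w0}; <>(~q | ~p) there: w0:F. ✗
w3: successors {w1}; <>(~q | ~p) there: w1:T. ✓
w4: no successors, so []<>(~q | ~p) holds vacuously. ✓
w5: no successors, so []<>(~q | ~p) holds vacuously. ✓
w6: successors {w4}; <>(~q | ~p) there: w4:F. ✗
Satisfying worlds: {w0, w3, w4, w5}.
So []<>(~q | ~p) fails at the other 3 worlds.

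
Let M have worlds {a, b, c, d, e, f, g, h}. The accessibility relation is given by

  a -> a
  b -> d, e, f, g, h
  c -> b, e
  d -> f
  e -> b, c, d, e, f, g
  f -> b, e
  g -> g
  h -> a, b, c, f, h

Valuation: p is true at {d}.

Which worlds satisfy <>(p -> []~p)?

{a, b, c, d, e, f, g, h}

a: successors {a}; p -> []~p there: a:T. ✓
b: successors {d, e, f, g, h}; p -> []~p there: d:T, e:T, f:T, g:T, h:T. ✓
c: successors {b, e}; p -> []~p there: b:T, e:T. ✓
d: successors {f}; p -> []~p there: f:T. ✓
e: successors {b, c, d, e, f, g}; p -> []~p there: b:T, c:T, d:T, e:T, f:T, g:T. ✓
f: successors {b, e}; p -> []~p there: b:T, e:T. ✓
g: successors {g}; p -> []~p there: g:T. ✓
h: successors {a, b, c, f, h}; p -> []~p there: a:T, b:T, c:T, f:T, h:T. ✓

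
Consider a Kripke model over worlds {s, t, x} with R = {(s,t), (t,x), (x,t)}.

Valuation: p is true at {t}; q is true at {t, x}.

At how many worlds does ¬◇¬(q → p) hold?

2

s: ◇¬(q → p) is F. ✓
t: ◇¬(q → p) is T. ✗
x: ◇¬(q → p) is F. ✓
Satisfying worlds: {s, x}.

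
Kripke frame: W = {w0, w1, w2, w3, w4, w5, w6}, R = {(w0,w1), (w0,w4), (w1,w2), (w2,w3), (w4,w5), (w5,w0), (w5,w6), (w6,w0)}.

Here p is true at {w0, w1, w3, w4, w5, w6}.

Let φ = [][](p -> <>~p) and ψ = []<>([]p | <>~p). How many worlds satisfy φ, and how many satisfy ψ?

2 and 6

For [][](p -> <>~p):
w0: successors {w1, w4}; [](p -> <>~p) there: w1:T, w4:F. ✗
w1: successors {w2}; [](p -> <>~p) there: w2:F. ✗
w2: successors {w3}; [](p -> <>~p) there: w3:T. ✓
w3: no successors, so [][](p -> <>~p) holds vacuously. ✓
w4: successors {w5}; [](p -> <>~p) there: w5:F. ✗
w5: successors {w0, w6}; [](p -> <>~p) there: w0:F, w6:F. ✗
w6: successors {w0}; [](p -> <>~p) there: w0:F. ✗
— 2 worlds.
For []<>([]p | <>~p):
w0: successors {w1, w4}; <>([]p | <>~p) there: w1:T, w4:T. ✓
w1: successors {w2}; <>([]p | <>~p) there: w2:T. ✓
w2: successors {w3}; <>([]p | <>~p) there: w3:F. ✗
w3: no successors, so []<>([]p | <>~p) holds vacuously. ✓
w4: successors {w5}; <>([]p | <>~p) there: w5:T. ✓
w5: successors {w0, w6}; <>([]p | <>~p) there: w0:T, w6:T. ✓
w6: successors {w0}; <>([]p | <>~p) there: w0:T. ✓
— 6 worlds.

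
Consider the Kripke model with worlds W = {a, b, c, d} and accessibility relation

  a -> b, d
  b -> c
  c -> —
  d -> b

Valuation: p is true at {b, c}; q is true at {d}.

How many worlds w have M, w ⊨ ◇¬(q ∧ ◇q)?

3

a: successors {b, d}; ¬(q ∧ ◇q) there: b:T, d:T. ✓
b: successors {c}; ¬(q ∧ ◇q) there: c:T. ✓
c: no successors, so ◇¬(q ∧ ◇q) fails. ✗
d: successors {b}; ¬(q ∧ ◇q) there: b:T. ✓
Satisfying worlds: {a, b, d}.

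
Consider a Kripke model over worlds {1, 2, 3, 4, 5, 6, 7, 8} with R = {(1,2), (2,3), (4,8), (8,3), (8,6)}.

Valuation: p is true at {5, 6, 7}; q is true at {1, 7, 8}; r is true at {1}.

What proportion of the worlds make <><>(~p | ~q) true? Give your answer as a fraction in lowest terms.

1/4

1: successors {2}; <>(~p | ~q) there: 2:T. ✓
2: successors {3}; <>(~p | ~q) there: 3:F. ✗
3: no successors, so <><>(~p | ~q) fails. ✗
4: successors {8}; <>(~p | ~q) there: 8:T. ✓
5: no successors, so <><>(~p | ~q) fails. ✗
6: no successors, so <><>(~p | ~q) fails. ✗
7: no successors, so <><>(~p | ~q) fails. ✗
8: successors {3, 6}; <>(~p | ~q) there: 3:F, 6:F. ✗
That's 2 of 8 worlds, so 2/8 = 1/4.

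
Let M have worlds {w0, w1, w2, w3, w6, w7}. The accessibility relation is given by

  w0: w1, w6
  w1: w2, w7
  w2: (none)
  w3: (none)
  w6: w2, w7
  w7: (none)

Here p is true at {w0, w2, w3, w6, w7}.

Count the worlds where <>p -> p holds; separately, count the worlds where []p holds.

5 and 5

For <>p -> p:
w0: <>p is T, p is T. ✓
w1: <>p is T, p is F. ✗
w2: <>p is F, p is T. ✓
w3: <>p is F, p is T. ✓
w6: <>p is T, p is T. ✓
w7: <>p is F, p is T. ✓
— 5 worlds.
For []p:
w0: successors {w1, w6}; p there: w1:F, w6:T. ✗
w1: successors {w2, w7}; p there: w2:T, w7:T. ✓
w2: no successors, so []p holds vacuously. ✓
w3: no successors, so []p holds vacuously. ✓
w6: successors {w2, w7}; p there: w2:T, w7:T. ✓
w7: no successors, so []p holds vacuously. ✓
— 5 worlds.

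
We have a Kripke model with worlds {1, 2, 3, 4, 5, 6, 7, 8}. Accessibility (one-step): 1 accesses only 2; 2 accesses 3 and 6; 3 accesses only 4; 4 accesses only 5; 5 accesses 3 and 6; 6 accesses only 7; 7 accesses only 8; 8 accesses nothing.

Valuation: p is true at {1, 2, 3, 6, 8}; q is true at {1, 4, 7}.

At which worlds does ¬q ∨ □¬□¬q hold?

{2, 3, 5, 6, 8}

1: ¬q is F, □¬□¬q is F. ✗
2: ¬q is T, □¬□¬q is T. ✓
3: ¬q is T, □¬□¬q is F. ✓
4: ¬q is F, □¬□¬q is F. ✗
5: ¬q is T, □¬□¬q is T. ✓
6: ¬q is T, □¬□¬q is F. ✓
7: ¬q is F, □¬□¬q is F. ✗
8: ¬q is T, □¬□¬q is T. ✓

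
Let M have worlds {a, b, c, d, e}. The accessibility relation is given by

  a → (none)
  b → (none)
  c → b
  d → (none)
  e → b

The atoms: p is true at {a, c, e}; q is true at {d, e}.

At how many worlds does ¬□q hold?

a: □q is T. ✗
b: □q is T. ✗
c: □q is F. ✓
d: □q is T. ✗
e: □q is F. ✓
Satisfying worlds: {c, e}.

2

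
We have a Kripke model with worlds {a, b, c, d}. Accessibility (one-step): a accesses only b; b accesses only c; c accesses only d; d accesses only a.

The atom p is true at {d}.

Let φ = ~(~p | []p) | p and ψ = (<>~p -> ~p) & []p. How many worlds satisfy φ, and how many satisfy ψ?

1 and 1

For ~(~p | []p) | p:
a: ~(~p | []p) is F, p is F. ✗
b: ~(~p | []p) is F, p is F. ✗
c: ~(~p | []p) is F, p is F. ✗
d: ~(~p | []p) is T, p is T. ✓
— 1 world.
For (<>~p -> ~p) & []p:
a: <>~p -> ~p is T, []p is F. ✗
b: <>~p -> ~p is T, []p is F. ✗
c: <>~p -> ~p is T, []p is T. ✓
d: <>~p -> ~p is F, []p is F. ✗
— 1 world.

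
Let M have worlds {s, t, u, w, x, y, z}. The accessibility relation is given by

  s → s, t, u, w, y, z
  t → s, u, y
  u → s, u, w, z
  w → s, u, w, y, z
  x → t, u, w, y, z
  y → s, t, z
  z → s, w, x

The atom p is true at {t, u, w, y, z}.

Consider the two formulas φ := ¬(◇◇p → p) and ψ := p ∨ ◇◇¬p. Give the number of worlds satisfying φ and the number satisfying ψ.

For ¬(◇◇p → p):
s: ◇◇p → p is F. ✓
t: ◇◇p → p is T. ✗
u: ◇◇p → p is T. ✗
w: ◇◇p → p is T. ✗
x: ◇◇p → p is F. ✓
y: ◇◇p → p is T. ✗
z: ◇◇p → p is T. ✗
— 2 worlds.
For p ∨ ◇◇¬p:
s: p is F, ◇◇¬p is T. ✓
t: p is T, ◇◇¬p is T. ✓
u: p is T, ◇◇¬p is T. ✓
w: p is T, ◇◇¬p is T. ✓
x: p is F, ◇◇¬p is T. ✓
y: p is T, ◇◇¬p is T. ✓
z: p is T, ◇◇¬p is T. ✓
— 7 worlds.

2 and 7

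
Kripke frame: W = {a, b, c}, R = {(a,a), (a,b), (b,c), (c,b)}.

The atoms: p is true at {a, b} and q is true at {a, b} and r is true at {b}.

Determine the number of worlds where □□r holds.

1

a: successors {a, b}; □r there: a:F, b:F. ✗
b: successors {c}; □r there: c:T. ✓
c: successors {b}; □r there: b:F. ✗
Satisfying worlds: {b}.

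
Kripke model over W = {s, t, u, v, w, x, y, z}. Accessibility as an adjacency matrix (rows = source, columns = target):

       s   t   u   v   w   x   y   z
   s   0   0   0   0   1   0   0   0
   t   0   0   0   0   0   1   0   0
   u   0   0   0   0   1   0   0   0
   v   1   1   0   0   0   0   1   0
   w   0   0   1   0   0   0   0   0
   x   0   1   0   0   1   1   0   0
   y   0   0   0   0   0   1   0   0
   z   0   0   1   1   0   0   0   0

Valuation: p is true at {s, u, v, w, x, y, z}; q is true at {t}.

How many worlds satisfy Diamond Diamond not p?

4

s: successors {w}; Diamond not p there: w:F. ✗
t: successors {x}; Diamond not p there: x:T. ✓
u: successors {w}; Diamond not p there: w:F. ✗
v: successors {s, t, y}; Diamond not p there: s:F, t:F, y:F. ✗
w: successors {u}; Diamond not p there: u:F. ✗
x: successors {t, w, x}; Diamond not p there: t:F, w:F, x:T. ✓
y: successors {x}; Diamond not p there: x:T. ✓
z: successors {u, v}; Diamond not p there: u:F, v:T. ✓
Satisfying worlds: {t, x, y, z}.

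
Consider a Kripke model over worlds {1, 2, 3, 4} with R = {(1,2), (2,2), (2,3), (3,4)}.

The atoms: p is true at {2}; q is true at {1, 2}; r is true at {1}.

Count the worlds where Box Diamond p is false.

2

1: successors {2}; Diamond p there: 2:T. ✓
2: successors {2, 3}; Diamond p there: 2:T, 3:F. ✗
3: successors {4}; Diamond p there: 4:F. ✗
4: no successors, so Box Diamond p holds vacuously. ✓
Satisfying worlds: {1, 4}.
So Box Diamond p fails at the other 2 worlds.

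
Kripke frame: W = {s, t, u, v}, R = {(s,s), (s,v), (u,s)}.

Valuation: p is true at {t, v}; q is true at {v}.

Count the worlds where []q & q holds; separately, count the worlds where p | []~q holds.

For []q & q:
s: []q is F, q is F. ✗
t: []q is T, q is F. ✗
u: []q is F, q is F. ✗
v: []q is T, q is T. ✓
— 1 world.
For p | []~q:
s: p is F, []~q is F. ✗
t: p is T, []~q is T. ✓
u: p is F, []~q is T. ✓
v: p is T, []~q is T. ✓
— 3 worlds.

1 and 3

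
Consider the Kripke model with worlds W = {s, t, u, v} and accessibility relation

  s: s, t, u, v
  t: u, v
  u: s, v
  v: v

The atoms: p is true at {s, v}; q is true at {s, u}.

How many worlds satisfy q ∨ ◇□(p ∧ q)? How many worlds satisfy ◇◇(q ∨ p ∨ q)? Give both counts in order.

For q ∨ ◇□(p ∧ q):
s: q is T, ◇□(p ∧ q) is F. ✓
t: q is F, ◇□(p ∧ q) is F. ✗
u: q is T, ◇□(p ∧ q) is F. ✓
v: q is F, ◇□(p ∧ q) is F. ✗
— 2 worlds.
For ◇◇(q ∨ p ∨ q):
s: successors {s, t, u, v}; ◇(q ∨ p ∨ q) there: s:T, t:T, u:T, v:T. ✓
t: successors {u, v}; ◇(q ∨ p ∨ q) there: u:T, v:T. ✓
u: successors {s, v}; ◇(q ∨ p ∨ q) there: s:T, v:T. ✓
v: successors {v}; ◇(q ∨ p ∨ q) there: v:T. ✓
— 4 worlds.

2 and 4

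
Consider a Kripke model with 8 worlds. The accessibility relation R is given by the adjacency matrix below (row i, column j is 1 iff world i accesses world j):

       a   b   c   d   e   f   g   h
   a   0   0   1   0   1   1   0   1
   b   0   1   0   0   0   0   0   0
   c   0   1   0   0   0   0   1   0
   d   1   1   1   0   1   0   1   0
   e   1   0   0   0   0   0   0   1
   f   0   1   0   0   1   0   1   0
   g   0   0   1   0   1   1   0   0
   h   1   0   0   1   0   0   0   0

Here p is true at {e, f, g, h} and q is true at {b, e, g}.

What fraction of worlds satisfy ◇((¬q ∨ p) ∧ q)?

5/8

a: successors {c, e, f, h}; (¬q ∨ p) ∧ q there: c:F, e:T, f:F, h:F. ✓
b: successors {b}; (¬q ∨ p) ∧ q there: b:F. ✗
c: successors {b, g}; (¬q ∨ p) ∧ q there: b:F, g:T. ✓
d: successors {a, b, c, e, g}; (¬q ∨ p) ∧ q there: a:F, b:F, c:F, e:T, g:T. ✓
e: successors {a, h}; (¬q ∨ p) ∧ q there: a:F, h:F. ✗
f: successors {b, e, g}; (¬q ∨ p) ∧ q there: b:F, e:T, g:T. ✓
g: successors {c, e, f}; (¬q ∨ p) ∧ q there: c:F, e:T, f:F. ✓
h: successors {a, d}; (¬q ∨ p) ∧ q there: a:F, d:F. ✗
That's 5 of 8 worlds, so 5/8.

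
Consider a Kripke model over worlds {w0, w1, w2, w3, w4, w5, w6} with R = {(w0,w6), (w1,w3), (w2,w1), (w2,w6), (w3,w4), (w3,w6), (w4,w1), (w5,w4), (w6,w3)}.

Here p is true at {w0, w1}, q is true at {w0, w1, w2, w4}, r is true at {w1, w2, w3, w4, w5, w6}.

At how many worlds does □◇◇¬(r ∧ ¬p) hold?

w0: successors {w6}; ◇◇¬(r ∧ ¬p) there: w6:F. ✗
w1: successors {w3}; ◇◇¬(r ∧ ¬p) there: w3:T. ✓
w2: successors {w1, w6}; ◇◇¬(r ∧ ¬p) there: w1:F, w6:F. ✗
w3: successors {w4, w6}; ◇◇¬(r ∧ ¬p) there: w4:F, w6:F. ✗
w4: successors {w1}; ◇◇¬(r ∧ ¬p) there: w1:F. ✗
w5: successors {w4}; ◇◇¬(r ∧ ¬p) there: w4:F. ✗
w6: successors {w3}; ◇◇¬(r ∧ ¬p) there: w3:T. ✓
Satisfying worlds: {w1, w6}.

2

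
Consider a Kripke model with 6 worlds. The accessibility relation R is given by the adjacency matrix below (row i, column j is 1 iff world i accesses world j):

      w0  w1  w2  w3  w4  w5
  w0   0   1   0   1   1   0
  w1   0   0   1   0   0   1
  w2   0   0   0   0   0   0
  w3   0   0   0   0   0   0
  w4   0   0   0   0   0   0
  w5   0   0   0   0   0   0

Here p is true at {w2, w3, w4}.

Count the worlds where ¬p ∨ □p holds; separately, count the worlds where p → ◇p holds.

6 and 3

For ¬p ∨ □p:
w0: ¬p is T, □p is F. ✓
w1: ¬p is T, □p is F. ✓
w2: ¬p is F, □p is T. ✓
w3: ¬p is F, □p is T. ✓
w4: ¬p is F, □p is T. ✓
w5: ¬p is T, □p is T. ✓
— 6 worlds.
For p → ◇p:
w0: p is F, ◇p is T. ✓
w1: p is F, ◇p is T. ✓
w2: p is T, ◇p is F. ✗
w3: p is T, ◇p is F. ✗
w4: p is T, ◇p is F. ✗
w5: p is F, ◇p is F. ✓
— 3 worlds.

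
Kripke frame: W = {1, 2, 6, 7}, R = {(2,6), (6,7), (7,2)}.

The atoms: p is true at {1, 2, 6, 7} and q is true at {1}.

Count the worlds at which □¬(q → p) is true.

1

1: no successors, so □¬(q → p) holds vacuously. ✓
2: successors {6}; ¬(q → p) there: 6:F. ✗
6: successors {7}; ¬(q → p) there: 7:F. ✗
7: successors {2}; ¬(q → p) there: 2:F. ✗
Satisfying worlds: {1}.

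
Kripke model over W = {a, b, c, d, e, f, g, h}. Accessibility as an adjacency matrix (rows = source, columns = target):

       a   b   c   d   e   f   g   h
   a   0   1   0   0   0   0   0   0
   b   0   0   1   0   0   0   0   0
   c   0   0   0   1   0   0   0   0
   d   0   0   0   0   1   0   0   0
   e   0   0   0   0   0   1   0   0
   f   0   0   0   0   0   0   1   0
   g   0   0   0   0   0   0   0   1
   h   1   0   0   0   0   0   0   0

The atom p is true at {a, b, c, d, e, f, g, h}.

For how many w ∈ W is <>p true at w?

a: successors {b}; p there: b:T. ✓
b: successors {c}; p there: c:T. ✓
c: successors {d}; p there: d:T. ✓
d: successors {e}; p there: e:T. ✓
e: successors {f}; p there: f:T. ✓
f: successors {g}; p there: g:T. ✓
g: successors {h}; p there: h:T. ✓
h: successors {a}; p there: a:T. ✓
Satisfying worlds: {a, b, c, d, e, f, g, h}.

8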